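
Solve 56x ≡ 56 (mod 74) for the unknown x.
x ≡ 1 (mod 37)

gcd(56, 74) = 2, which divides 56, so solutions exist.
Divide through by 2: 28x ≡ 28 (mod 37).
Find 28^(-1) mod 37 by the extended Euclidean algorithm:
37 = 1 × 28 + 9  ⟹  9 = (1)·37 + (-1)·28
28 = 3 × 9 + 1  ⟹  1 = (-3)·37 + (4)·28
So (4)·28 ≡ 1 (mod 37), i.e. 28^(-1) ≡ 4 (mod 37).
x ≡ 4 × 28 = 112 ≡ 1 (mod 37).
Check: 56 × 1 = 56 ≡ 56 (mod 74).
x ≡ 1 (mod 37), giving 2 solutions mod 74.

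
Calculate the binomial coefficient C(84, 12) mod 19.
0

Using Lucas' theorem:
Write n=84 and k=12 in base 19:
n in base 19: [4, 8]
k in base 19: [0, 12]
C(84,12) mod 19 = ∏ C(n_i, k_i) mod 19
Digit binomials (mod 19): C(4,0) = 1; C(8,12) = 0 (k_i > n_i)
Product: 1 × 0 = 0 ≡ 0 (mod 19)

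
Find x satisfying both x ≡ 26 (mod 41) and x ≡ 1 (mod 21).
190

Using Chinese Remainder Theorem:
M = 41 × 21 = 861
M1 = 21, M2 = 41
y1 = 21^(-1) mod 41 = 2
y2 = 41^(-1) mod 21 = 20
x = (26×21×2 + 1×41×20) mod 861 = 190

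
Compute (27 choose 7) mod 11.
0

Using Lucas' theorem:
Write n=27 and k=7 in base 11:
n in base 11: [2, 5]
k in base 11: [0, 7]
C(27,7) mod 11 = ∏ C(n_i, k_i) mod 11
Digit binomials (mod 11): C(2,0) = 1; C(5,7) = 0 (k_i > n_i)
Product: 1 × 0 = 0 ≡ 0 (mod 11)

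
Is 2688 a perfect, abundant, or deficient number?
abundant

Proper divisors of 2688: sum = 1 + 2 + 3 + 4 + 6 + 7 + 8 + 12 + ... + 448 + 672 + 896 + 1344 (31 divisors) = 5472
Since 5472 > 2688, 2688 is abundant.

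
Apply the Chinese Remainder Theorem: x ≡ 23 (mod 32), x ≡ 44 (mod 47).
279

Using Chinese Remainder Theorem:
M = 32 × 47 = 1504
M1 = 47, M2 = 32
y1 = 47^(-1) mod 32 = 15
y2 = 32^(-1) mod 47 = 25
x = (23×47×15 + 44×32×25) mod 1504 = 279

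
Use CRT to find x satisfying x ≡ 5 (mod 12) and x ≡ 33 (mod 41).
197

Using Chinese Remainder Theorem:
M = 12 × 41 = 492
M1 = 41, M2 = 12
y1 = 41^(-1) mod 12 = 5
y2 = 12^(-1) mod 41 = 24
x = (5×41×5 + 33×12×24) mod 492 = 197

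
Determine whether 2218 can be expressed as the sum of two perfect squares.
3² + 47² (a=3, b=47)

Factorization: 2218 = 2 × 1109
By Fermat: n is sum of two squares iff every prime p ≡ 3 (mod 4) appears to even power.
All primes ≡ 3 (mod 4) appear to even power.
Search a = 0, 1, 2, … for 2218 - a² a perfect square: first hit at a = 3: 2218 - 9 = 2209 = 47².
2218 = 3² + 47² = 9 + 2209 ✓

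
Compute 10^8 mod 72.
64

Repeated squaring. Binary of 8 = 1000.
10^1 ≡ 10 (mod 72); 10^2 ≡ 28 (mod 72); 10^4 ≡ 64 (mod 72); 10^8 ≡ 64 (mod 72)
10^8 = 10^8 ≡ 64 (mod 72)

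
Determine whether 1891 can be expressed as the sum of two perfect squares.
Not possible

Factorization: 1891 = 31 × 61
By Fermat: n is sum of two squares iff every prime p ≡ 3 (mod 4) appears to even power.
Prime(s) ≡ 3 (mod 4) with odd exponent: [(31, 1)]
Therefore 1891 cannot be expressed as a² + b².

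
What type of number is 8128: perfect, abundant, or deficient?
perfect

Proper divisors of 8128: sum = 1 + 2 + 4 + 8 + 16 + 32 + 64 + 127 + 254 + 508 + 1016 + 2032 + 4064 = 8128
Since 8128 = 8128, 8128 is perfect.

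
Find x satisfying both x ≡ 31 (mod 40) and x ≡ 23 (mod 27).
671

Using Chinese Remainder Theorem:
M = 40 × 27 = 1080
M1 = 27, M2 = 40
y1 = 27^(-1) mod 40 = 3
y2 = 40^(-1) mod 27 = 25
x = (31×27×3 + 23×40×25) mod 1080 = 671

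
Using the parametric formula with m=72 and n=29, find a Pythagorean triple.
(4343, 4176, 6025)

Euclid's formula: a = m² - n², b = 2mn, c = m² + n²
m = 72, n = 29
a = 72² - 29² = 5184 - 841 = 4343
b = 2 × 72 × 29 = 4176
c = 72² + 29² = 5184 + 841 = 6025
Verification: 4343² + 4176² = 18861649 + 17438976 = 36300625 = 6025² ✓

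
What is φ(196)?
84

196 = 2^2 × 7^2
φ(n) = n × ∏(1 - 1/p) for each prime p dividing n
φ(196) = 196 × (1 - 1/2) × (1 - 1/7) = 84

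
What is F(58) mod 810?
109

Matrix identity: Q^n = [[F_(n+1), F_n], [F_n, F_(n-1)]] with Q = [[1,1],[1,0]].
n = 58 = 111010₂. Square-and-multiply, entries mod 810:
Q^1 = [[1,1],[1,0]]
Q^3 = (Q^1)²·Q = [[3,2],[2,1]]
Q^7 = (Q^3)²·Q = [[21,13],[13,8]]
Q^14 = (Q^7)² = [[610,377],[377,233]]
Q^29 = (Q^14)²·Q = [[170,689],[689,291]]
Q^58 = (Q^29)² = [[611,109],[109,502]]
F_58 mod 810 = Q^58[0][1] = 109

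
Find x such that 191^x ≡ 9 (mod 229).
40

Baby-step giant-step with step n = ⌈√229⌉ = 16.
Baby steps 191^j mod 229 (j:value) for j=0..15: 0:1, 1:191, 2:70, 3:88, 4:91, 5:206, 6:187, 7:222, 8:37, 9:197, 10:71, 11:50, 12:161, 13:65, 14:49, 15:199.
Giant-step multiplier: 191^(-16) ≡ 191^(228-16) = 191^212 ≡ 183 (mod 229).
Giant steps γ_i = 9·183^i mod 229: γ_0=9, γ_1=44, γ_2=37 (in table at j=8).
x = i·n + j = 2·16 + 8 = 40.
Check: 191^40 ≡ 9 (mod 229).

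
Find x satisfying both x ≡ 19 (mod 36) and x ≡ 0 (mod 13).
91

Using Chinese Remainder Theorem:
M = 36 × 13 = 468
M1 = 13, M2 = 36
y1 = 13^(-1) mod 36 = 25
y2 = 36^(-1) mod 13 = 4
x = (19×13×25 + 0×36×4) mod 468 = 91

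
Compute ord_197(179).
196

197 is prime, so ord(179) divides φ(197) = 196.
Divisors of 196: 1, 2, 4, 7, 14, 28, 49, 98, 196.
Repeated squaring: 179^1 ≡ 179, 179^2 ≡ 127, 179^4 ≡ 172, 179^8 ≡ 34, 179^16 ≡ 171, 179^32 ≡ 85, 179^64 ≡ 133, 179^128 ≡ 156 (mod 197).
Test 179^d mod 197 for each divisor d in increasing order:
179^1 ≡ 179
179^2 ≡ 127
179^4 ≡ 172
179^7 = 179^4·179^2·179^1 ≡ 20
179^14 = 179^8·179^4·179^2 ≡ 6
179^28 = 179^16·179^8·179^4 ≡ 36
179^49 = 179^32·179^16·179^1 ≡ 183
179^98 = 179^64·179^32·179^2 ≡ 196
179^196 = 179^128·179^64·179^4 ≡ 1  ← first divisor giving 1
The order is 196.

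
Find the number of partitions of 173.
362326859895

p(n) counts ways to write n as a sum of positive integers (order ignored).
Euler's pentagonal recurrence: p(k) = p(k-1) + p(k-2) - p(k-5) - p(k-7) + p(k-12) + p(k-15) - ... (offsets j(3j∓1)/2, signs ++--, p(0)=1, p(<0)=0).
DP table for k = 0..172: p(0)=1, p(1)=1, p(2)=2, p(3)=3, p(4)=5, p(5)=7, p(6)=11, p(7)=15, p(8)=22, p(9)=30, p(10)=42, p(11)=56, p(12)=77, p(13)=101, p(14)=135, p(15)=176, p(16)=231, p(17)=297, p(18)=385, p(19)=490, p(20)=627, p(21)=792, p(22)=1002, p(23)=1255, p(24)=1575, p(25)=1958, p(26)=2436, p(27)=3010, p(28)=3718, p(29)=4565, p(30)=5604, p(31)=6842, p(32)=8349, p(33)=10143, p(34)=12310, p(35)=14883, p(36)=17977, p(37)=21637, p(38)=26015, p(39)=31185, p(40)=37338, p(41)=44583, p(42)=53174, p(43)=63261, p(44)=75175, p(45)=89134, p(46)=105558, p(47)=124754, p(48)=147273, p(49)=173525, p(50)=204226, p(51)=239943, p(52)=281589, p(53)=329931, p(54)=386155, p(55)=451276, p(56)=526823, p(57)=614154, p(58)=715220, p(59)=831820, p(60)=966467, p(61)=1121505, p(62)=1300156, p(63)=1505499, p(64)=1741630, p(65)=2012558, p(66)=2323520, p(67)=2679689, p(68)=3087735, p(69)=3554345, p(70)=4087968, p(71)=4697205, p(72)=5392783, p(73)=6185689, p(74)=7089500, p(75)=8118264, p(76)=9289091, p(77)=10619863, p(78)=12132164, p(79)=13848650, p(80)=15796476, p(81)=18004327, p(82)=20506255, p(83)=23338469, p(84)=26543660, p(85)=30167357, p(86)=34262962, p(87)=38887673, p(88)=44108109, p(89)=49995925, p(90)=56634173, p(91)=64112359, p(92)=72533807, p(93)=82010177, p(94)=92669720, p(95)=104651419, p(96)=118114304, p(97)=133230930, p(98)=150198136, p(99)=169229875, p(100)=190569292, p(101)=214481126, p(102)=241265379, p(103)=271248950, p(104)=304801365, p(105)=342325709, p(106)=384276336, p(107)=431149389, p(108)=483502844, p(109)=541946240, p(110)=607163746, p(111)=679903203, p(112)=761002156, p(113)=851376628, p(114)=952050665, p(115)=1064144451, p(116)=1188908248, p(117)=1327710076, p(118)=1482074143, p(119)=1653668665, p(120)=1844349560, p(121)=2056148051, p(122)=2291320912, p(123)=2552338241, p(124)=2841940500, p(125)=3163127352, p(126)=3519222692, p(127)=3913864295, p(128)=4351078600, p(129)=4835271870, p(130)=5371315400, p(131)=5964539504, p(132)=6620830889, p(133)=7346629512, p(134)=8149040695, p(135)=9035836076, p(136)=10015581680, p(137)=11097645016, p(138)=12292341831, p(139)=13610949895, p(140)=15065878135, p(141)=16670689208, p(142)=18440293320, p(143)=20390982757, p(144)=22540654445, p(145)=24908858009, p(146)=27517052599, p(147)=30388671978, p(148)=33549419497, p(149)=37027355200, p(150)=40853235313, p(151)=45060624582, p(152)=49686288421, p(153)=54770336324, p(154)=60356673280, p(155)=66493182097, p(156)=73232243759, p(157)=80630964769, p(158)=88751778802, p(159)=97662728555, p(160)=107438159466, p(161)=118159068427, p(162)=129913904637, p(163)=142798995930, p(164)=156919475295, p(165)=172389800255, p(166)=189334822579, p(167)=207890420102, p(168)=228204732751, p(169)=250438925115, p(170)=274768617130, p(171)=301384802048, p(172)=330495499613.
Final step: p(173) = p(172) + p(171) - p(168) - p(166) + p(161) + p(158) - p(151) - p(147) + p(138) + p(133) - p(122) - p(116) + p(103) + p(96) - p(81) - p(73) + p(56) + p(47) - p(28) - p(18)
= 330495499613 + 301384802048 - 228204732751 - 189334822579 + 118159068427 + 88751778802 - 45060624582 - 30388671978 + 12292341831 + 7346629512 - 2291320912 - 1188908248 + 271248950 + 118114304 - 18004327 - 6185689 + 526823 + 124754 - 3718 - 385
= 362326859895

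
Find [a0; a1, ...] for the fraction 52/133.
[0; 2, 1, 1, 3, 1, 5]

Euclidean algorithm steps:
52 = 0 × 133 + 52
133 = 2 × 52 + 29
52 = 1 × 29 + 23
29 = 1 × 23 + 6
23 = 3 × 6 + 5
6 = 1 × 5 + 1
5 = 5 × 1 + 0
Continued fraction: [0; 2, 1, 1, 3, 1, 5]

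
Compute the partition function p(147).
30388671978

p(n) counts ways to write n as a sum of positive integers (order ignored).
Euler's pentagonal recurrence: p(k) = p(k-1) + p(k-2) - p(k-5) - p(k-7) + p(k-12) + p(k-15) - ... (offsets j(3j∓1)/2, signs ++--, p(0)=1, p(<0)=0).
DP table for k = 0..146: p(0)=1, p(1)=1, p(2)=2, p(3)=3, p(4)=5, p(5)=7, p(6)=11, p(7)=15, p(8)=22, p(9)=30, p(10)=42, p(11)=56, p(12)=77, p(13)=101, p(14)=135, p(15)=176, p(16)=231, p(17)=297, p(18)=385, p(19)=490, p(20)=627, p(21)=792, p(22)=1002, p(23)=1255, p(24)=1575, p(25)=1958, p(26)=2436, p(27)=3010, p(28)=3718, p(29)=4565, p(30)=5604, p(31)=6842, p(32)=8349, p(33)=10143, p(34)=12310, p(35)=14883, p(36)=17977, p(37)=21637, p(38)=26015, p(39)=31185, p(40)=37338, p(41)=44583, p(42)=53174, p(43)=63261, p(44)=75175, p(45)=89134, p(46)=105558, p(47)=124754, p(48)=147273, p(49)=173525, p(50)=204226, p(51)=239943, p(52)=281589, p(53)=329931, p(54)=386155, p(55)=451276, p(56)=526823, p(57)=614154, p(58)=715220, p(59)=831820, p(60)=966467, p(61)=1121505, p(62)=1300156, p(63)=1505499, p(64)=1741630, p(65)=2012558, p(66)=2323520, p(67)=2679689, p(68)=3087735, p(69)=3554345, p(70)=4087968, p(71)=4697205, p(72)=5392783, p(73)=6185689, p(74)=7089500, p(75)=8118264, p(76)=9289091, p(77)=10619863, p(78)=12132164, p(79)=13848650, p(80)=15796476, p(81)=18004327, p(82)=20506255, p(83)=23338469, p(84)=26543660, p(85)=30167357, p(86)=34262962, p(87)=38887673, p(88)=44108109, p(89)=49995925, p(90)=56634173, p(91)=64112359, p(92)=72533807, p(93)=82010177, p(94)=92669720, p(95)=104651419, p(96)=118114304, p(97)=133230930, p(98)=150198136, p(99)=169229875, p(100)=190569292, p(101)=214481126, p(102)=241265379, p(103)=271248950, p(104)=304801365, p(105)=342325709, p(106)=384276336, p(107)=431149389, p(108)=483502844, p(109)=541946240, p(110)=607163746, p(111)=679903203, p(112)=761002156, p(113)=851376628, p(114)=952050665, p(115)=1064144451, p(116)=1188908248, p(117)=1327710076, p(118)=1482074143, p(119)=1653668665, p(120)=1844349560, p(121)=2056148051, p(122)=2291320912, p(123)=2552338241, p(124)=2841940500, p(125)=3163127352, p(126)=3519222692, p(127)=3913864295, p(128)=4351078600, p(129)=4835271870, p(130)=5371315400, p(131)=5964539504, p(132)=6620830889, p(133)=7346629512, p(134)=8149040695, p(135)=9035836076, p(136)=10015581680, p(137)=11097645016, p(138)=12292341831, p(139)=13610949895, p(140)=15065878135, p(141)=16670689208, p(142)=18440293320, p(143)=20390982757, p(144)=22540654445, p(145)=24908858009, p(146)=27517052599.
Final step: p(147) = p(146) + p(145) - p(142) - p(140) + p(135) + p(132) - p(125) - p(121) + p(112) + p(107) - p(96) - p(90) + p(77) + p(70) - p(55) - p(47) + p(30) + p(21) - p(2)
= 27517052599 + 24908858009 - 18440293320 - 15065878135 + 9035836076 + 6620830889 - 3163127352 - 2056148051 + 761002156 + 431149389 - 118114304 - 56634173 + 10619863 + 4087968 - 451276 - 124754 + 5604 + 792 - 2
= 30388671978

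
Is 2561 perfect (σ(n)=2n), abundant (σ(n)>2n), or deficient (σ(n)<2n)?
deficient

Proper divisors of 2561: sum = 1 + 13 + 197 = 211
Since 211 < 2561, 2561 is deficient.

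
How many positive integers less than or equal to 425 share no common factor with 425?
320

425 = 5^2 × 17
φ(n) = n × ∏(1 - 1/p) for each prime p dividing n
φ(425) = 425 × (1 - 1/5) × (1 - 1/17) = 320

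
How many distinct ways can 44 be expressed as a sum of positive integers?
75175

p(n) counts ways to write n as a sum of positive integers (order ignored).
Euler's pentagonal recurrence: p(k) = p(k-1) + p(k-2) - p(k-5) - p(k-7) + p(k-12) + p(k-15) - ... (offsets j(3j∓1)/2, signs ++--, p(0)=1, p(<0)=0).
DP table for k = 0..43: p(0)=1, p(1)=1, p(2)=2, p(3)=3, p(4)=5, p(5)=7, p(6)=11, p(7)=15, p(8)=22, p(9)=30, p(10)=42, p(11)=56, p(12)=77, p(13)=101, p(14)=135, p(15)=176, p(16)=231, p(17)=297, p(18)=385, p(19)=490, p(20)=627, p(21)=792, p(22)=1002, p(23)=1255, p(24)=1575, p(25)=1958, p(26)=2436, p(27)=3010, p(28)=3718, p(29)=4565, p(30)=5604, p(31)=6842, p(32)=8349, p(33)=10143, p(34)=12310, p(35)=14883, p(36)=17977, p(37)=21637, p(38)=26015, p(39)=31185, p(40)=37338, p(41)=44583, p(42)=53174, p(43)=63261.
Final step: p(44) = p(43) + p(42) - p(39) - p(37) + p(32) + p(29) - p(22) - p(18) + p(9) + p(4)
= 63261 + 53174 - 31185 - 21637 + 8349 + 4565 - 1002 - 385 + 30 + 5
= 75175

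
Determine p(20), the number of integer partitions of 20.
627

p(n) counts ways to write n as a sum of positive integers (order ignored).
Euler's pentagonal recurrence: p(k) = p(k-1) + p(k-2) - p(k-5) - p(k-7) + p(k-12) + p(k-15) - ... (offsets j(3j∓1)/2, signs ++--, p(0)=1, p(<0)=0).
DP table for k = 0..19: p(0)=1, p(1)=1, p(2)=2, p(3)=3, p(4)=5, p(5)=7, p(6)=11, p(7)=15, p(8)=22, p(9)=30, p(10)=42, p(11)=56, p(12)=77, p(13)=101, p(14)=135, p(15)=176, p(16)=231, p(17)=297, p(18)=385, p(19)=490.
Final step: p(20) = p(19) + p(18) - p(15) - p(13) + p(8) + p(5)
= 490 + 385 - 176 - 101 + 22 + 7
= 627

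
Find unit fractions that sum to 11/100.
1/10 + 1/100

Greedy algorithm:
11/100: ceiling(100/11) = 10, use 1/10
1/100: ceiling(100/1) = 100, use 1/100
Result: 11/100 = 1/10 + 1/100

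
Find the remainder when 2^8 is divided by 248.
8

Repeated squaring. Binary of 8 = 1000.
2^1 ≡ 2 (mod 248); 2^2 ≡ 4 (mod 248); 2^4 ≡ 16 (mod 248); 2^8 ≡ 8 (mod 248)
2^8 = 2^8 ≡ 8 (mod 248)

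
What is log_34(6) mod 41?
19

Baby-step giant-step with step n = ⌈√41⌉ = 7.
Baby steps 34^j mod 41 (j:value) for j=0..6: 0:1, 1:34, 2:8, 3:26, 4:23, 5:3, 6:20.
Giant-step multiplier: 34^(-7) ≡ 34^(40-7) = 34^33 ≡ 12 (mod 41).
Giant steps γ_i = 6·12^i mod 41: γ_0=6, γ_1=31, γ_2=3 (in table at j=5).
x = i·n + j = 2·7 + 5 = 19.
Check: 34^19 ≡ 6 (mod 41).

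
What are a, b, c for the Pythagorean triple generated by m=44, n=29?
(1095, 2552, 2777)

Euclid's formula: a = m² - n², b = 2mn, c = m² + n²
m = 44, n = 29
a = 44² - 29² = 1936 - 841 = 1095
b = 2 × 44 × 29 = 2552
c = 44² + 29² = 1936 + 841 = 2777
Verification: 1095² + 2552² = 1199025 + 6512704 = 7711729 = 2777² ✓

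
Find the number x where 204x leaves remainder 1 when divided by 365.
34

gcd(204, 365) = 1, so the inverse exists.
Extended Euclidean algorithm on (365, 204):
365 = 1 × 204 + 161  ⟹  161 = (1)·365 + (-1)·204
204 = 1 × 161 + 43  ⟹  43 = (-1)·365 + (2)·204
161 = 3 × 43 + 32  ⟹  32 = (4)·365 + (-7)·204
43 = 1 × 32 + 11  ⟹  11 = (-5)·365 + (9)·204
32 = 2 × 11 + 10  ⟹  10 = (14)·365 + (-25)·204
11 = 1 × 10 + 1  ⟹  1 = (-19)·365 + (34)·204
So (34)·204 ≡ 1 (mod 365), i.e. 204^(-1) ≡ 34 (mod 365).
Check: 204 × 34 = 6936 ≡ 1 (mod 365)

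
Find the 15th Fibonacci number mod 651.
610

Matrix identity: Q^n = [[F_(n+1), F_n], [F_n, F_(n-1)]] with Q = [[1,1],[1,0]].
n = 15 = 1111₂. Square-and-multiply, entries mod 651:
Q^1 = [[1,1],[1,0]]
Q^3 = (Q^1)²·Q = [[3,2],[2,1]]
Q^7 = (Q^3)²·Q = [[21,13],[13,8]]
Q^15 = (Q^7)²·Q = [[336,610],[610,377]]
F_15 mod 651 = Q^15[0][1] = 610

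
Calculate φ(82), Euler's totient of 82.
40

82 = 2 × 41
φ(n) = n × ∏(1 - 1/p) for each prime p dividing n
φ(82) = 82 × (1 - 1/2) × (1 - 1/41) = 40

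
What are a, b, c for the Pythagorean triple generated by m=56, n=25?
(2511, 2800, 3761)

Euclid's formula: a = m² - n², b = 2mn, c = m² + n²
m = 56, n = 25
a = 56² - 25² = 3136 - 625 = 2511
b = 2 × 56 × 25 = 2800
c = 56² + 25² = 3136 + 625 = 3761
Verification: 2511² + 2800² = 6305121 + 7840000 = 14145121 = 3761² ✓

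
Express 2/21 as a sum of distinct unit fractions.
1/11 + 1/231

Greedy algorithm:
2/21: ceiling(21/2) = 11, use 1/11
1/231: ceiling(231/1) = 231, use 1/231
Result: 2/21 = 1/11 + 1/231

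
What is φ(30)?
8

30 = 2 × 3 × 5
φ(n) = n × ∏(1 - 1/p) for each prime p dividing n
φ(30) = 30 × (1 - 1/2) × (1 - 1/3) × (1 - 1/5) = 8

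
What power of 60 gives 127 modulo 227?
213

Baby-step giant-step with step n = ⌈√227⌉ = 16.
Baby steps 60^j mod 227 (j:value) for j=0..15: 0:1, 1:60, 2:195, 3:123, 4:116, 5:150, 6:147, 7:194, 8:63, 9:148, 10:27, 11:31, 12:44, 13:143, 14:181, 15:191.
Giant-step multiplier: 60^(-16) ≡ 60^(226-16) = 60^210 ≡ 97 (mod 227).
Giant steps γ_i = 127·97^i mod 227: γ_0=127, γ_1=61, γ_2=15, γ_3=93, γ_4=168, γ_5=179, γ_6=111, γ_7=98, γ_8=199, γ_9=8, γ_10=95, γ_11=135, γ_12=156, γ_13=150 (in table at j=5).
x = i·n + j = 13·16 + 5 = 213.
Check: 60^213 ≡ 127 (mod 227).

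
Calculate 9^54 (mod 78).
27

Repeated squaring. Binary of 54 = 110110.
9^1 ≡ 9 (mod 78); 9^2 ≡ 3 (mod 78); 9^4 ≡ 9 (mod 78); 9^8 ≡ 3 (mod 78); 9^16 ≡ 9 (mod 78); 9^32 ≡ 3 (mod 78)
9^54 = 9^2 × 9^4 × 9^16 × 9^32 ≡ 27 (mod 78)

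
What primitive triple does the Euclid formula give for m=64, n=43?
(2247, 5504, 5945)

Euclid's formula: a = m² - n², b = 2mn, c = m² + n²
m = 64, n = 43
a = 64² - 43² = 4096 - 1849 = 2247
b = 2 × 64 × 43 = 5504
c = 64² + 43² = 4096 + 1849 = 5945
Verification: 2247² + 5504² = 5049009 + 30294016 = 35343025 = 5945² ✓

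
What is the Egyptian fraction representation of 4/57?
1/15 + 1/285

Greedy algorithm:
4/57: ceiling(57/4) = 15, use 1/15
1/285: ceiling(285/1) = 285, use 1/285
Result: 4/57 = 1/15 + 1/285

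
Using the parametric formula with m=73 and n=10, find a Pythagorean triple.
(5229, 1460, 5429)

Euclid's formula: a = m² - n², b = 2mn, c = m² + n²
m = 73, n = 10
a = 73² - 10² = 5329 - 100 = 5229
b = 2 × 73 × 10 = 1460
c = 73² + 10² = 5329 + 100 = 5429
Verification: 5229² + 1460² = 27342441 + 2131600 = 29474041 = 5429² ✓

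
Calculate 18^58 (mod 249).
51

Repeated squaring. Binary of 58 = 111010.
18^1 ≡ 18 (mod 249); 18^2 ≡ 75 (mod 249); 18^4 ≡ 147 (mod 249); 18^8 ≡ 195 (mod 249); 18^16 ≡ 177 (mod 249); 18^32 ≡ 204 (mod 249)
18^58 = 18^2 × 18^8 × 18^16 × 18^32 ≡ 51 (mod 249)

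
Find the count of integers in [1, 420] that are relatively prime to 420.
96

420 = 2^2 × 3 × 5 × 7
φ(n) = n × ∏(1 - 1/p) for each prime p dividing n
φ(420) = 420 × (1 - 1/2) × (1 - 1/3) × (1 - 1/5) × (1 - 1/7) = 96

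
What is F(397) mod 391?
256

Matrix identity: Q^n = [[F_(n+1), F_n], [F_n, F_(n-1)]] with Q = [[1,1],[1,0]].
n = 397 = 110001101₂. Square-and-multiply, entries mod 391:
Q^1 = [[1,1],[1,0]]
Q^3 = (Q^1)²·Q = [[3,2],[2,1]]
Q^6 = (Q^3)² = [[13,8],[8,5]]
Q^12 = (Q^6)² = [[233,144],[144,89]]
Q^24 = (Q^12)² = [[344,230],[230,114]]
Q^49 = (Q^24)²·Q = [[139,369],[369,161]]
Q^99 = (Q^49)²·Q = [[302,255],[255,47]]
Q^198 = (Q^99)² = [[220,238],[238,373]]
Q^397 = (Q^198)²·Q = [[239,256],[256,374]]
F_397 mod 391 = Q^397[0][1] = 256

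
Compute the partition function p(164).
156919475295

p(n) counts ways to write n as a sum of positive integers (order ignored).
Euler's pentagonal recurrence: p(k) = p(k-1) + p(k-2) - p(k-5) - p(k-7) + p(k-12) + p(k-15) - ... (offsets j(3j∓1)/2, signs ++--, p(0)=1, p(<0)=0).
DP table for k = 0..163: p(0)=1, p(1)=1, p(2)=2, p(3)=3, p(4)=5, p(5)=7, p(6)=11, p(7)=15, p(8)=22, p(9)=30, p(10)=42, p(11)=56, p(12)=77, p(13)=101, p(14)=135, p(15)=176, p(16)=231, p(17)=297, p(18)=385, p(19)=490, p(20)=627, p(21)=792, p(22)=1002, p(23)=1255, p(24)=1575, p(25)=1958, p(26)=2436, p(27)=3010, p(28)=3718, p(29)=4565, p(30)=5604, p(31)=6842, p(32)=8349, p(33)=10143, p(34)=12310, p(35)=14883, p(36)=17977, p(37)=21637, p(38)=26015, p(39)=31185, p(40)=37338, p(41)=44583, p(42)=53174, p(43)=63261, p(44)=75175, p(45)=89134, p(46)=105558, p(47)=124754, p(48)=147273, p(49)=173525, p(50)=204226, p(51)=239943, p(52)=281589, p(53)=329931, p(54)=386155, p(55)=451276, p(56)=526823, p(57)=614154, p(58)=715220, p(59)=831820, p(60)=966467, p(61)=1121505, p(62)=1300156, p(63)=1505499, p(64)=1741630, p(65)=2012558, p(66)=2323520, p(67)=2679689, p(68)=3087735, p(69)=3554345, p(70)=4087968, p(71)=4697205, p(72)=5392783, p(73)=6185689, p(74)=7089500, p(75)=8118264, p(76)=9289091, p(77)=10619863, p(78)=12132164, p(79)=13848650, p(80)=15796476, p(81)=18004327, p(82)=20506255, p(83)=23338469, p(84)=26543660, p(85)=30167357, p(86)=34262962, p(87)=38887673, p(88)=44108109, p(89)=49995925, p(90)=56634173, p(91)=64112359, p(92)=72533807, p(93)=82010177, p(94)=92669720, p(95)=104651419, p(96)=118114304, p(97)=133230930, p(98)=150198136, p(99)=169229875, p(100)=190569292, p(101)=214481126, p(102)=241265379, p(103)=271248950, p(104)=304801365, p(105)=342325709, p(106)=384276336, p(107)=431149389, p(108)=483502844, p(109)=541946240, p(110)=607163746, p(111)=679903203, p(112)=761002156, p(113)=851376628, p(114)=952050665, p(115)=1064144451, p(116)=1188908248, p(117)=1327710076, p(118)=1482074143, p(119)=1653668665, p(120)=1844349560, p(121)=2056148051, p(122)=2291320912, p(123)=2552338241, p(124)=2841940500, p(125)=3163127352, p(126)=3519222692, p(127)=3913864295, p(128)=4351078600, p(129)=4835271870, p(130)=5371315400, p(131)=5964539504, p(132)=6620830889, p(133)=7346629512, p(134)=8149040695, p(135)=9035836076, p(136)=10015581680, p(137)=11097645016, p(138)=12292341831, p(139)=13610949895, p(140)=15065878135, p(141)=16670689208, p(142)=18440293320, p(143)=20390982757, p(144)=22540654445, p(145)=24908858009, p(146)=27517052599, p(147)=30388671978, p(148)=33549419497, p(149)=37027355200, p(150)=40853235313, p(151)=45060624582, p(152)=49686288421, p(153)=54770336324, p(154)=60356673280, p(155)=66493182097, p(156)=73232243759, p(157)=80630964769, p(158)=88751778802, p(159)=97662728555, p(160)=107438159466, p(161)=118159068427, p(162)=129913904637, p(163)=142798995930.
Final step: p(164) = p(163) + p(162) - p(159) - p(157) + p(152) + p(149) - p(142) - p(138) + p(129) + p(124) - p(113) - p(107) + p(94) + p(87) - p(72) - p(64) + p(47) + p(38) - p(19) - p(9)
= 142798995930 + 129913904637 - 97662728555 - 80630964769 + 49686288421 + 37027355200 - 18440293320 - 12292341831 + 4835271870 + 2841940500 - 851376628 - 431149389 + 92669720 + 38887673 - 5392783 - 1741630 + 124754 + 26015 - 490 - 30
= 156919475295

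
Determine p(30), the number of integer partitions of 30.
5604

p(n) counts ways to write n as a sum of positive integers (order ignored).
Euler's pentagonal recurrence: p(k) = p(k-1) + p(k-2) - p(k-5) - p(k-7) + p(k-12) + p(k-15) - ... (offsets j(3j∓1)/2, signs ++--, p(0)=1, p(<0)=0).
DP table for k = 0..29: p(0)=1, p(1)=1, p(2)=2, p(3)=3, p(4)=5, p(5)=7, p(6)=11, p(7)=15, p(8)=22, p(9)=30, p(10)=42, p(11)=56, p(12)=77, p(13)=101, p(14)=135, p(15)=176, p(16)=231, p(17)=297, p(18)=385, p(19)=490, p(20)=627, p(21)=792, p(22)=1002, p(23)=1255, p(24)=1575, p(25)=1958, p(26)=2436, p(27)=3010, p(28)=3718, p(29)=4565.
Final step: p(30) = p(29) + p(28) - p(25) - p(23) + p(18) + p(15) - p(8) - p(4)
= 4565 + 3718 - 1958 - 1255 + 385 + 176 - 22 - 5
= 5604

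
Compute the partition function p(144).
22540654445

p(n) counts ways to write n as a sum of positive integers (order ignored).
Euler's pentagonal recurrence: p(k) = p(k-1) + p(k-2) - p(k-5) - p(k-7) + p(k-12) + p(k-15) - ... (offsets j(3j∓1)/2, signs ++--, p(0)=1, p(<0)=0).
DP table for k = 0..143: p(0)=1, p(1)=1, p(2)=2, p(3)=3, p(4)=5, p(5)=7, p(6)=11, p(7)=15, p(8)=22, p(9)=30, p(10)=42, p(11)=56, p(12)=77, p(13)=101, p(14)=135, p(15)=176, p(16)=231, p(17)=297, p(18)=385, p(19)=490, p(20)=627, p(21)=792, p(22)=1002, p(23)=1255, p(24)=1575, p(25)=1958, p(26)=2436, p(27)=3010, p(28)=3718, p(29)=4565, p(30)=5604, p(31)=6842, p(32)=8349, p(33)=10143, p(34)=12310, p(35)=14883, p(36)=17977, p(37)=21637, p(38)=26015, p(39)=31185, p(40)=37338, p(41)=44583, p(42)=53174, p(43)=63261, p(44)=75175, p(45)=89134, p(46)=105558, p(47)=124754, p(48)=147273, p(49)=173525, p(50)=204226, p(51)=239943, p(52)=281589, p(53)=329931, p(54)=386155, p(55)=451276, p(56)=526823, p(57)=614154, p(58)=715220, p(59)=831820, p(60)=966467, p(61)=1121505, p(62)=1300156, p(63)=1505499, p(64)=1741630, p(65)=2012558, p(66)=2323520, p(67)=2679689, p(68)=3087735, p(69)=3554345, p(70)=4087968, p(71)=4697205, p(72)=5392783, p(73)=6185689, p(74)=7089500, p(75)=8118264, p(76)=9289091, p(77)=10619863, p(78)=12132164, p(79)=13848650, p(80)=15796476, p(81)=18004327, p(82)=20506255, p(83)=23338469, p(84)=26543660, p(85)=30167357, p(86)=34262962, p(87)=38887673, p(88)=44108109, p(89)=49995925, p(90)=56634173, p(91)=64112359, p(92)=72533807, p(93)=82010177, p(94)=92669720, p(95)=104651419, p(96)=118114304, p(97)=133230930, p(98)=150198136, p(99)=169229875, p(100)=190569292, p(101)=214481126, p(102)=241265379, p(103)=271248950, p(104)=304801365, p(105)=342325709, p(106)=384276336, p(107)=431149389, p(108)=483502844, p(109)=541946240, p(110)=607163746, p(111)=679903203, p(112)=761002156, p(113)=851376628, p(114)=952050665, p(115)=1064144451, p(116)=1188908248, p(117)=1327710076, p(118)=1482074143, p(119)=1653668665, p(120)=1844349560, p(121)=2056148051, p(122)=2291320912, p(123)=2552338241, p(124)=2841940500, p(125)=3163127352, p(126)=3519222692, p(127)=3913864295, p(128)=4351078600, p(129)=4835271870, p(130)=5371315400, p(131)=5964539504, p(132)=6620830889, p(133)=7346629512, p(134)=8149040695, p(135)=9035836076, p(136)=10015581680, p(137)=11097645016, p(138)=12292341831, p(139)=13610949895, p(140)=15065878135, p(141)=16670689208, p(142)=18440293320, p(143)=20390982757.
Final step: p(144) = p(143) + p(142) - p(139) - p(137) + p(132) + p(129) - p(122) - p(118) + p(109) + p(104) - p(93) - p(87) + p(74) + p(67) - p(52) - p(44) + p(27) + p(18)
= 20390982757 + 18440293320 - 13610949895 - 11097645016 + 6620830889 + 4835271870 - 2291320912 - 1482074143 + 541946240 + 304801365 - 82010177 - 38887673 + 7089500 + 2679689 - 281589 - 75175 + 3010 + 385
= 22540654445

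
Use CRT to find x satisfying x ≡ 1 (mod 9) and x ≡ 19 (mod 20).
19

Using Chinese Remainder Theorem:
M = 9 × 20 = 180
M1 = 20, M2 = 9
y1 = 20^(-1) mod 9 = 5
y2 = 9^(-1) mod 20 = 9
x = (1×20×5 + 19×9×9) mod 180 = 19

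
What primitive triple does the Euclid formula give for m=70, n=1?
(4899, 140, 4901)

Euclid's formula: a = m² - n², b = 2mn, c = m² + n²
m = 70, n = 1
a = 70² - 1² = 4900 - 1 = 4899
b = 2 × 70 × 1 = 140
c = 70² + 1² = 4900 + 1 = 4901
Verification: 4899² + 140² = 24000201 + 19600 = 24019801 = 4901² ✓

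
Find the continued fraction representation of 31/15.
[2; 15]

Euclidean algorithm steps:
31 = 2 × 15 + 1
15 = 15 × 1 + 0
Continued fraction: [2; 15]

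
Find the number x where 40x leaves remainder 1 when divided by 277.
187

gcd(40, 277) = 1, so the inverse exists.
Extended Euclidean algorithm on (277, 40):
277 = 6 × 40 + 37  ⟹  37 = (1)·277 + (-6)·40
40 = 1 × 37 + 3  ⟹  3 = (-1)·277 + (7)·40
37 = 12 × 3 + 1  ⟹  1 = (13)·277 + (-90)·40
So (-90)·40 ≡ 1 (mod 277), i.e. 40^(-1) ≡ -90 ≡ 187 (mod 277).
Check: 40 × 187 = 7480 ≡ 1 (mod 277)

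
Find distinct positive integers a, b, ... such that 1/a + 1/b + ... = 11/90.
1/9 + 1/90

Greedy algorithm:
11/90: ceiling(90/11) = 9, use 1/9
1/90: ceiling(90/1) = 90, use 1/90
Result: 11/90 = 1/9 + 1/90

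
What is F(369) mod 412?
338

Matrix identity: Q^n = [[F_(n+1), F_n], [F_n, F_(n-1)]] with Q = [[1,1],[1,0]].
n = 369 = 101110001₂. Square-and-multiply, entries mod 412:
Q^1 = [[1,1],[1,0]]
Q^2 = (Q^1)² = [[2,1],[1,1]]
Q^5 = (Q^2)²·Q = [[8,5],[5,3]]
Q^11 = (Q^5)²·Q = [[144,89],[89,55]]
Q^23 = (Q^11)²·Q = [[224,229],[229,407]]
Q^46 = (Q^23)² = [[29,299],[299,142]]
Q^92 = (Q^46)² = [[14,41],[41,385]]
Q^184 = (Q^92)² = [[229,291],[291,350]]
Q^369 = (Q^184)²·Q = [[319,338],[338,393]]
F_369 mod 412 = Q^369[0][1] = 338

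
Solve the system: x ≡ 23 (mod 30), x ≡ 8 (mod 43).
653

Using Chinese Remainder Theorem:
M = 30 × 43 = 1290
M1 = 43, M2 = 30
y1 = 43^(-1) mod 30 = 7
y2 = 30^(-1) mod 43 = 33
x = (23×43×7 + 8×30×33) mod 1290 = 653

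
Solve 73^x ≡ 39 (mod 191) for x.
76

Baby-step giant-step with step n = ⌈√191⌉ = 14.
Baby steps 73^j mod 191 (j:value) for j=0..13: 0:1, 1:73, 2:172, 3:141, 4:170, 5:186, 6:17, 7:95, 8:59, 9:105, 10:25, 11:106, 12:98, 13:87.
Giant-step multiplier: 73^(-14) ≡ 73^(190-14) = 73^176 ≡ 4 (mod 191).
Giant steps γ_i = 39·4^i mod 191: γ_0=39, γ_1=156, γ_2=51, γ_3=13, γ_4=52, γ_5=17 (in table at j=6).
x = i·n + j = 5·14 + 6 = 76.
Check: 73^76 ≡ 39 (mod 191).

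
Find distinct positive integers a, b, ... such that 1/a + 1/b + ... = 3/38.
1/13 + 1/494

Greedy algorithm:
3/38: ceiling(38/3) = 13, use 1/13
1/494: ceiling(494/1) = 494, use 1/494
Result: 3/38 = 1/13 + 1/494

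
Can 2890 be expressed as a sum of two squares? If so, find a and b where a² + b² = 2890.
9² + 53² (a=9, b=53)

Factorization: 2890 = 2 × 5 × 17^2
By Fermat: n is sum of two squares iff every prime p ≡ 3 (mod 4) appears to even power.
All primes ≡ 3 (mod 4) appear to even power.
Search a = 0, 1, 2, … for 2890 - a² a perfect square: first hit at a = 9: 2890 - 81 = 2809 = 53².
2890 = 9² + 53² = 81 + 2809 ✓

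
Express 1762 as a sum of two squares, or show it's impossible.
9² + 41² (a=9, b=41)

Factorization: 1762 = 2 × 881
By Fermat: n is sum of two squares iff every prime p ≡ 3 (mod 4) appears to even power.
All primes ≡ 3 (mod 4) appear to even power.
Search a = 0, 1, 2, … for 1762 - a² a perfect square: first hit at a = 9: 1762 - 81 = 1681 = 41².
1762 = 9² + 41² = 81 + 1681 ✓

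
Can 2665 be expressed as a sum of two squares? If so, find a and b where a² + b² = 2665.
8² + 51² (a=8, b=51)

Factorization: 2665 = 5 × 13 × 41
By Fermat: n is sum of two squares iff every prime p ≡ 3 (mod 4) appears to even power.
All primes ≡ 3 (mod 4) appear to even power.
Search a = 0, 1, 2, … for 2665 - a² a perfect square: first hit at a = 8: 2665 - 64 = 2601 = 51².
2665 = 8² + 51² = 64 + 2601 ✓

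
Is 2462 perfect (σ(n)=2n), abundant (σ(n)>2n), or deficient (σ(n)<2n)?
deficient

Proper divisors of 2462: sum = 1 + 2 + 1231 = 1234
Since 1234 < 2462, 2462 is deficient.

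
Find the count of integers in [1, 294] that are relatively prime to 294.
84

294 = 2 × 3 × 7^2
φ(n) = n × ∏(1 - 1/p) for each prime p dividing n
φ(294) = 294 × (1 - 1/2) × (1 - 1/3) × (1 - 1/7) = 84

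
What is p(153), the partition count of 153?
54770336324

p(n) counts ways to write n as a sum of positive integers (order ignored).
Euler's pentagonal recurrence: p(k) = p(k-1) + p(k-2) - p(k-5) - p(k-7) + p(k-12) + p(k-15) - ... (offsets j(3j∓1)/2, signs ++--, p(0)=1, p(<0)=0).
DP table for k = 0..152: p(0)=1, p(1)=1, p(2)=2, p(3)=3, p(4)=5, p(5)=7, p(6)=11, p(7)=15, p(8)=22, p(9)=30, p(10)=42, p(11)=56, p(12)=77, p(13)=101, p(14)=135, p(15)=176, p(16)=231, p(17)=297, p(18)=385, p(19)=490, p(20)=627, p(21)=792, p(22)=1002, p(23)=1255, p(24)=1575, p(25)=1958, p(26)=2436, p(27)=3010, p(28)=3718, p(29)=4565, p(30)=5604, p(31)=6842, p(32)=8349, p(33)=10143, p(34)=12310, p(35)=14883, p(36)=17977, p(37)=21637, p(38)=26015, p(39)=31185, p(40)=37338, p(41)=44583, p(42)=53174, p(43)=63261, p(44)=75175, p(45)=89134, p(46)=105558, p(47)=124754, p(48)=147273, p(49)=173525, p(50)=204226, p(51)=239943, p(52)=281589, p(53)=329931, p(54)=386155, p(55)=451276, p(56)=526823, p(57)=614154, p(58)=715220, p(59)=831820, p(60)=966467, p(61)=1121505, p(62)=1300156, p(63)=1505499, p(64)=1741630, p(65)=2012558, p(66)=2323520, p(67)=2679689, p(68)=3087735, p(69)=3554345, p(70)=4087968, p(71)=4697205, p(72)=5392783, p(73)=6185689, p(74)=7089500, p(75)=8118264, p(76)=9289091, p(77)=10619863, p(78)=12132164, p(79)=13848650, p(80)=15796476, p(81)=18004327, p(82)=20506255, p(83)=23338469, p(84)=26543660, p(85)=30167357, p(86)=34262962, p(87)=38887673, p(88)=44108109, p(89)=49995925, p(90)=56634173, p(91)=64112359, p(92)=72533807, p(93)=82010177, p(94)=92669720, p(95)=104651419, p(96)=118114304, p(97)=133230930, p(98)=150198136, p(99)=169229875, p(100)=190569292, p(101)=214481126, p(102)=241265379, p(103)=271248950, p(104)=304801365, p(105)=342325709, p(106)=384276336, p(107)=431149389, p(108)=483502844, p(109)=541946240, p(110)=607163746, p(111)=679903203, p(112)=761002156, p(113)=851376628, p(114)=952050665, p(115)=1064144451, p(116)=1188908248, p(117)=1327710076, p(118)=1482074143, p(119)=1653668665, p(120)=1844349560, p(121)=2056148051, p(122)=2291320912, p(123)=2552338241, p(124)=2841940500, p(125)=3163127352, p(126)=3519222692, p(127)=3913864295, p(128)=4351078600, p(129)=4835271870, p(130)=5371315400, p(131)=5964539504, p(132)=6620830889, p(133)=7346629512, p(134)=8149040695, p(135)=9035836076, p(136)=10015581680, p(137)=11097645016, p(138)=12292341831, p(139)=13610949895, p(140)=15065878135, p(141)=16670689208, p(142)=18440293320, p(143)=20390982757, p(144)=22540654445, p(145)=24908858009, p(146)=27517052599, p(147)=30388671978, p(148)=33549419497, p(149)=37027355200, p(150)=40853235313, p(151)=45060624582, p(152)=49686288421.
Final step: p(153) = p(152) + p(151) - p(148) - p(146) + p(141) + p(138) - p(131) - p(127) + p(118) + p(113) - p(102) - p(96) + p(83) + p(76) - p(61) - p(53) + p(36) + p(27) - p(8)
= 49686288421 + 45060624582 - 33549419497 - 27517052599 + 16670689208 + 12292341831 - 5964539504 - 3913864295 + 1482074143 + 851376628 - 241265379 - 118114304 + 23338469 + 9289091 - 1121505 - 329931 + 17977 + 3010 - 22
= 54770336324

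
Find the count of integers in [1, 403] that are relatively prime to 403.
360

403 = 13 × 31
φ(n) = n × ∏(1 - 1/p) for each prime p dividing n
φ(403) = 403 × (1 - 1/13) × (1 - 1/31) = 360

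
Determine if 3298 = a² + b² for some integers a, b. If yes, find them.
7² + 57² (a=7, b=57)

Factorization: 3298 = 2 × 17 × 97
By Fermat: n is sum of two squares iff every prime p ≡ 3 (mod 4) appears to even power.
All primes ≡ 3 (mod 4) appear to even power.
Search a = 0, 1, 2, … for 3298 - a² a perfect square: first hit at a = 7: 3298 - 49 = 3249 = 57².
3298 = 7² + 57² = 49 + 3249 ✓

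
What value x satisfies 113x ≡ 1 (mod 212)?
197

gcd(113, 212) = 1, so the inverse exists.
Extended Euclidean algorithm on (212, 113):
212 = 1 × 113 + 99  ⟹  99 = (1)·212 + (-1)·113
113 = 1 × 99 + 14  ⟹  14 = (-1)·212 + (2)·113
99 = 7 × 14 + 1  ⟹  1 = (8)·212 + (-15)·113
So (-15)·113 ≡ 1 (mod 212), i.e. 113^(-1) ≡ -15 ≡ 197 (mod 212).
Check: 113 × 197 = 22261 ≡ 1 (mod 212)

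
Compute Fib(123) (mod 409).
288

Matrix identity: Q^n = [[F_(n+1), F_n], [F_n, F_(n-1)]] with Q = [[1,1],[1,0]].
n = 123 = 1111011₂. Square-and-multiply, entries mod 409:
Q^1 = [[1,1],[1,0]]
Q^3 = (Q^1)²·Q = [[3,2],[2,1]]
Q^7 = (Q^3)²·Q = [[21,13],[13,8]]
Q^15 = (Q^7)²·Q = [[169,201],[201,377]]
Q^30 = (Q^15)² = [[250,134],[134,116]]
Q^61 = (Q^30)²·Q = [[256,292],[292,373]]
Q^123 = (Q^61)²·Q = [[315,288],[288,27]]
F_123 mod 409 = Q^123[0][1] = 288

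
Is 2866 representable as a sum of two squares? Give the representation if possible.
29² + 45² (a=29, b=45)

Factorization: 2866 = 2 × 1433
By Fermat: n is sum of two squares iff every prime p ≡ 3 (mod 4) appears to even power.
All primes ≡ 3 (mod 4) appear to even power.
Search a = 0, 1, 2, … for 2866 - a² a perfect square: first hit at a = 29: 2866 - 841 = 2025 = 45².
2866 = 29² + 45² = 841 + 2025 ✓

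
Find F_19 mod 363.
188

Matrix identity: Q^n = [[F_(n+1), F_n], [F_n, F_(n-1)]] with Q = [[1,1],[1,0]].
n = 19 = 10011₂. Square-and-multiply, entries mod 363:
Q^1 = [[1,1],[1,0]]
Q^2 = (Q^1)² = [[2,1],[1,1]]
Q^4 = (Q^2)² = [[5,3],[3,2]]
Q^9 = (Q^4)²·Q = [[55,34],[34,21]]
Q^19 = (Q^9)²·Q = [[231,188],[188,43]]
F_19 mod 363 = Q^19[0][1] = 188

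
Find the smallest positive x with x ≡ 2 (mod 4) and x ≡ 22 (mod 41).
22

Using Chinese Remainder Theorem:
M = 4 × 41 = 164
M1 = 41, M2 = 4
y1 = 41^(-1) mod 4 = 1
y2 = 4^(-1) mod 41 = 31
x = (2×41×1 + 22×4×31) mod 164 = 22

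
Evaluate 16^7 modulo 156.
16

Repeated squaring. Binary of 7 = 111.
16^1 ≡ 16 (mod 156); 16^2 ≡ 100 (mod 156); 16^4 ≡ 16 (mod 156)
16^7 = 16^1 × 16^2 × 16^4 ≡ 16 (mod 156)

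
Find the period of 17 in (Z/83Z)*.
41

83 is prime, so ord(17) divides φ(83) = 82.
Divisors of 82: 1, 2, 41, 82.
Repeated squaring: 17^1 ≡ 17, 17^2 ≡ 40, 17^4 ≡ 23, 17^8 ≡ 31, 17^16 ≡ 48, 17^32 ≡ 63, 17^64 ≡ 68 (mod 83).
Test 17^d mod 83 for each divisor d in increasing order:
17^1 ≡ 17
17^2 ≡ 40
17^41 = 17^32·17^8·17^1 ≡ 1  ← first divisor giving 1
The order is 41.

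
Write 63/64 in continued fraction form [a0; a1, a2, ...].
[0; 1, 63]

Euclidean algorithm steps:
63 = 0 × 64 + 63
64 = 1 × 63 + 1
63 = 63 × 1 + 0
Continued fraction: [0; 1, 63]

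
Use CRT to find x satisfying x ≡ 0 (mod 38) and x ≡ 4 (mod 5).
114

Using Chinese Remainder Theorem:
M = 38 × 5 = 190
M1 = 5, M2 = 38
y1 = 5^(-1) mod 38 = 23
y2 = 38^(-1) mod 5 = 2
x = (0×5×23 + 4×38×2) mod 190 = 114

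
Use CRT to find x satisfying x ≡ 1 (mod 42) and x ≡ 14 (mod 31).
169

Using Chinese Remainder Theorem:
M = 42 × 31 = 1302
M1 = 31, M2 = 42
y1 = 31^(-1) mod 42 = 19
y2 = 42^(-1) mod 31 = 17
x = (1×31×19 + 14×42×17) mod 1302 = 169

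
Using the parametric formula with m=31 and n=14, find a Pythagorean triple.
(765, 868, 1157)

Euclid's formula: a = m² - n², b = 2mn, c = m² + n²
m = 31, n = 14
a = 31² - 14² = 961 - 196 = 765
b = 2 × 31 × 14 = 868
c = 31² + 14² = 961 + 196 = 1157
Verification: 765² + 868² = 585225 + 753424 = 1338649 = 1157² ✓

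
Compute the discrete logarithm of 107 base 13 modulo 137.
66

Baby-step giant-step with step n = ⌈√137⌉ = 12.
Baby steps 13^j mod 137 (j:value) for j=0..11: 0:1, 1:13, 2:32, 3:5, 4:65, 5:23, 6:25, 7:51, 8:115, 9:125, 10:118, 11:27.
Giant-step multiplier: 13^(-12) ≡ 13^(136-12) = 13^124 ≡ 121 (mod 137).
Giant steps γ_i = 107·121^i mod 137: γ_0=107, γ_1=69, γ_2=129, γ_3=128, γ_4=7, γ_5=25 (in table at j=6).
x = i·n + j = 5·12 + 6 = 66.
Check: 13^66 ≡ 107 (mod 137).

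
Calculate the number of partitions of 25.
1958

p(n) counts ways to write n as a sum of positive integers (order ignored).
Euler's pentagonal recurrence: p(k) = p(k-1) + p(k-2) - p(k-5) - p(k-7) + p(k-12) + p(k-15) - ... (offsets j(3j∓1)/2, signs ++--, p(0)=1, p(<0)=0).
DP table for k = 0..24: p(0)=1, p(1)=1, p(2)=2, p(3)=3, p(4)=5, p(5)=7, p(6)=11, p(7)=15, p(8)=22, p(9)=30, p(10)=42, p(11)=56, p(12)=77, p(13)=101, p(14)=135, p(15)=176, p(16)=231, p(17)=297, p(18)=385, p(19)=490, p(20)=627, p(21)=792, p(22)=1002, p(23)=1255, p(24)=1575.
Final step: p(25) = p(24) + p(23) - p(20) - p(18) + p(13) + p(10) - p(3)
= 1575 + 1255 - 627 - 385 + 101 + 42 - 3
= 1958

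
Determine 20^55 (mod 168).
104

Repeated squaring. Binary of 55 = 110111.
20^1 ≡ 20 (mod 168); 20^2 ≡ 64 (mod 168); 20^4 ≡ 64 (mod 168); 20^8 ≡ 64 (mod 168); 20^16 ≡ 64 (mod 168); 20^32 ≡ 64 (mod 168)
20^55 = 20^1 × 20^2 × 20^4 × 20^16 × 20^32 ≡ 104 (mod 168)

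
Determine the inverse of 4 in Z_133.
100

gcd(4, 133) = 1, so the inverse exists.
Extended Euclidean algorithm on (133, 4):
133 = 33 × 4 + 1  ⟹  1 = (1)·133 + (-33)·4
So (-33)·4 ≡ 1 (mod 133), i.e. 4^(-1) ≡ -33 ≡ 100 (mod 133).
Check: 4 × 100 = 400 ≡ 1 (mod 133)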